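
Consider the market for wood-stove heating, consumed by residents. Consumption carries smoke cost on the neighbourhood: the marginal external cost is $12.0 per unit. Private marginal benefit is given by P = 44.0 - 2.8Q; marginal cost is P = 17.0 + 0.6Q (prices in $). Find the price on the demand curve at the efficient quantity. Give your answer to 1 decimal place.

Social marginal benefit = demand − MEC = 32.0 - 2.8Q.
Set SMB = MC: 32.0 - 2.8Q = 17.0 + 0.6Q → Q* = 4.4118.
Consumer price on the demand curve at Q*: 44.0 − 2.8×4.4118 = 31.6470.

P = $31.6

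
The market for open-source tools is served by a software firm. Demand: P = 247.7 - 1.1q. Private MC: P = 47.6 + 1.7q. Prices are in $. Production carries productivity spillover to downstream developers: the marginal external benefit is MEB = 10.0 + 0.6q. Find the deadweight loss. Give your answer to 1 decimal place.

DWL = $635.5

Market equilibrium (private): 47.6 + 1.7q = 247.7 - 1.1q → q_m = 71.4643.
Social marginal cost = private MC − MEB = 37.6 + 1.1q.
Set SMC = demand: 37.6 + 1.1q = 247.7 - 1.1q → q* = 95.5000.
Height of the DWL triangle at q_m is demand(q_m) − SMC(q_m) = MEB(q_m) = 52.8786.
DWL = ½ × 24.0357 × 52.8786 = 635.4871.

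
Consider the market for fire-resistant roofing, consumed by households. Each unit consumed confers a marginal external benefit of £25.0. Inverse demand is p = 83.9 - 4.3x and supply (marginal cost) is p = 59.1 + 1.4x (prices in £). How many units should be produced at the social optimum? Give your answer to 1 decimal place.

x* = 8.7

Social marginal benefit = demand + MEB = 108.9 - 4.3x.
Set SMB = MC: 108.9 - 4.3x = 59.1 + 1.4x → x* = 8.7368.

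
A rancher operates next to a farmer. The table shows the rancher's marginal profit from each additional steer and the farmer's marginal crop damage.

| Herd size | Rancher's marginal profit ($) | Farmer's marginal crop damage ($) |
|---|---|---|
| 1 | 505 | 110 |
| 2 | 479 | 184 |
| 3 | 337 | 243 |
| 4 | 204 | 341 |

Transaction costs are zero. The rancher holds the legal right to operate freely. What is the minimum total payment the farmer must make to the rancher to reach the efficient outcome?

$204

Left alone the rancher would choose level 4 (marginal profit stays positive).
Efficient level: k* = 3 (marginal profit ≥ marginal crop damage through 3).
The farmer must at least cover the rancher's forgone profit from cutting 4→3: 204 = 204.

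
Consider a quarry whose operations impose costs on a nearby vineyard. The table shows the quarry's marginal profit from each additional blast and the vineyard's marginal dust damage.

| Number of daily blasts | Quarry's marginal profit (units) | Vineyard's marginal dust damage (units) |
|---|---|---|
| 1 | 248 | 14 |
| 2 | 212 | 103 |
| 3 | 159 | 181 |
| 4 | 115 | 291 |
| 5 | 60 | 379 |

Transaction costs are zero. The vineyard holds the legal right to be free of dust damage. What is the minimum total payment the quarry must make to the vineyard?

117

Efficient level: marginal profit ≥ marginal dust damage through level 2, so k* = 2.
With the vineyard holding the right, the quarry must at least compensate total damage at k*: 14 + 103 = 117.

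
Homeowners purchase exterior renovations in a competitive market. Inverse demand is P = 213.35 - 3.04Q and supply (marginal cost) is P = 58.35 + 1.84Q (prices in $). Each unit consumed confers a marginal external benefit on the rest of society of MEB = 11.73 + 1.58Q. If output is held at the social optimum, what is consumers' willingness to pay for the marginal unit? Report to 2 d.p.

P = $59.76

Social marginal benefit = demand + MEB = 225.08 - 1.46Q.
Set SMB = MC: 225.08 - 1.46Q = 58.35 + 1.84Q → Q* = 50.5242.
Consumer price on the demand curve at Q*: 213.35 − 3.04×50.5242 = 59.7564.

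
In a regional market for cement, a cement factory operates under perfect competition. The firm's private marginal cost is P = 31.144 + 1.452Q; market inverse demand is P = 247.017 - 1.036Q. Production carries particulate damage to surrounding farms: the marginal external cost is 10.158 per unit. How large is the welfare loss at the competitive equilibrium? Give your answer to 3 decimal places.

DWL = 20.737

Market equilibrium (private): 31.144 + 1.452Q = 247.017 - 1.036Q → Q_m = 86.7657.
Social marginal cost = private MC + MEC = 41.302 + 1.452Q.
Set SMC = demand: 41.302 + 1.452Q = 247.017 - 1.036Q → Q* = 82.6829.
The loss is the area between SMC and demand from Q* to Q_m; with linear curves that's a triangle of height MEC(Q_m).
DWL = ½ × 4.0828 × 10.1580 = 20.7365.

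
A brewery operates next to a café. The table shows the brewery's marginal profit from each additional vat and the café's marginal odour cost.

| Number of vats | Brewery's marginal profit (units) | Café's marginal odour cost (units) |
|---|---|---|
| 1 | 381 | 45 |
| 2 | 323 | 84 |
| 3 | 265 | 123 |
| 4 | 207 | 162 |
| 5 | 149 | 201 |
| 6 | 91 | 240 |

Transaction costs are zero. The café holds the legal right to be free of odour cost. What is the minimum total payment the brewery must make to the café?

414

Efficient level: marginal profit ≥ marginal odour cost through level 4, so k* = 4.
With the café holding the right, the brewery must at least compensate total damage at k*: 45 + 84 + 123 + 162 = 414.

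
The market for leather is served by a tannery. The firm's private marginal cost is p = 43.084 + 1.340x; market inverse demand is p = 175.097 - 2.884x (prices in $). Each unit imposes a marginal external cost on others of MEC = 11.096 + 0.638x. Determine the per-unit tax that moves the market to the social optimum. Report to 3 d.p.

Social marginal cost = private MC + MEC = 54.180 + 1.978x.
Set SMC = demand: 54.180 + 1.978x = 175.097 - 2.884x → x* = 24.8698.
The Pigouvian tax equals MEC at x*: 11.096 + 0.638×24.8698 = 26.9629.

tax = $26.963 per unit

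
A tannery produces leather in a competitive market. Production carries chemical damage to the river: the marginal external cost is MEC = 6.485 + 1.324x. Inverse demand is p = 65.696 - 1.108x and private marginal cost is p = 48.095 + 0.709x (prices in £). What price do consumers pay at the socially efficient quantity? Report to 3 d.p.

Social marginal cost = private MC + MEC = 54.580 + 2.033x.
Set SMC = demand: 54.580 + 2.033x = 65.696 - 1.108x → x* = 3.5390.
Consumer price on the demand curve at x*: 65.696 − 1.108×3.5390 = 61.7748.

P = £61.775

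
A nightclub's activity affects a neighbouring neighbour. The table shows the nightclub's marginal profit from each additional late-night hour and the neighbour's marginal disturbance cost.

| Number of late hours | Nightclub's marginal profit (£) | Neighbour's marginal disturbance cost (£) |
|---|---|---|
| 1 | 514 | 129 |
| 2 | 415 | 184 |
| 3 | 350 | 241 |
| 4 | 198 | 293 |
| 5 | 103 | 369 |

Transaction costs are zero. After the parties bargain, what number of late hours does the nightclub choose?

Bargaining reaches the level where marginal profit last exceeds marginal disturbance cost.
That holds through level 3 (350 ≥ 241) but not at 4 (198 < 293).

3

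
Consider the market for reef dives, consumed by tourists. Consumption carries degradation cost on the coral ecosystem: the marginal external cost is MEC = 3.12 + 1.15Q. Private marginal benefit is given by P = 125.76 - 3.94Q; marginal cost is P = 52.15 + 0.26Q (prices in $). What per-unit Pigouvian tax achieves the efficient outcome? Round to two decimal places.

Social marginal benefit = demand − MEC = 122.64 - 5.09Q.
Set SMB = MC: 122.64 - 5.09Q = 52.15 + 0.26Q → Q* = 13.1757.
The Pigouvian tax equals MEC at Q*: 3.12 + 1.15×13.1757 = 18.2721.

tax = $18.27 per unit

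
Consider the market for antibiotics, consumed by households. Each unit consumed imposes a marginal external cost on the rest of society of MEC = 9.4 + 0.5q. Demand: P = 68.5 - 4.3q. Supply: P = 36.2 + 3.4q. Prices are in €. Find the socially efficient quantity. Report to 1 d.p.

Social marginal benefit = demand − MEC = 59.1 - 4.8q.
Set SMB = MC: 59.1 - 4.8q = 36.2 + 3.4q → q* = 2.7927.

q* = 2.8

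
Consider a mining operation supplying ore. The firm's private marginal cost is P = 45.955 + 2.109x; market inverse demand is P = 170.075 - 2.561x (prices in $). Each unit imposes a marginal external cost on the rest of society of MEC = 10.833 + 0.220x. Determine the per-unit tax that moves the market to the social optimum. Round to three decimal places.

tax = $15.930 per unit

Social marginal cost = private MC + MEC = 56.788 + 2.329x.
Set SMC = demand: 56.788 + 2.329x = 170.075 - 2.561x → x* = 23.1671.
The Pigouvian tax equals MEC at x*: 10.833 + 0.220×23.1671 = 15.9298.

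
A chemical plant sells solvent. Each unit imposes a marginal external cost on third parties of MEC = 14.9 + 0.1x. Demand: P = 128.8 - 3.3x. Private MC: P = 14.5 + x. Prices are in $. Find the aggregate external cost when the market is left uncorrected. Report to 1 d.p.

Market equilibrium (private): 14.5 + x = 128.8 - 3.3x → x_m = 26.5814.
Total external cost = ∫₀^{x_m} (14.9 + 0.1x) dx = 14.9×26.5814 + ½×0.1×26.5814² = 431.3914.

$431.4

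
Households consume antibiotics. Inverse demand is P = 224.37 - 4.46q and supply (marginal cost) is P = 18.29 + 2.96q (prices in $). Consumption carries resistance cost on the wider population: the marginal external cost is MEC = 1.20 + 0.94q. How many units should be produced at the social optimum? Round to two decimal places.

Social marginal benefit = demand − MEC = 223.17 - 5.40q.
Set SMB = MC: 223.17 - 5.40q = 18.29 + 2.96q → q* = 24.5072.

q* = 24.51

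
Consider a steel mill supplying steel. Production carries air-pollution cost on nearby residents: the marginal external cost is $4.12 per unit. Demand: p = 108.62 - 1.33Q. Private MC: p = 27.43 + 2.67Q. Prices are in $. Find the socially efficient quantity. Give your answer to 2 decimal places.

Social marginal cost = private MC + MEC = 31.55 + 2.67Q.
Set SMC = demand: 31.55 + 2.67Q = 108.62 - 1.33Q → Q* = 19.2675.

Q* = 19.27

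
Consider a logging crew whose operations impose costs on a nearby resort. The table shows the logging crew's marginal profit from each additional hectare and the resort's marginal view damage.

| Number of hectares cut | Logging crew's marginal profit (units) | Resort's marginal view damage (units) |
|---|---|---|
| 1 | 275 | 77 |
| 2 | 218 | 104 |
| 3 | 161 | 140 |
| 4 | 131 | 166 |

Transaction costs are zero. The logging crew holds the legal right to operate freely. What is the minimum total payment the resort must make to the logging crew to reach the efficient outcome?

Left alone the logging crew would choose level 4 (marginal profit stays positive).
Efficient level: k* = 3 (marginal profit ≥ marginal view damage through 3).
The resort must at least cover the logging crew's forgone profit from cutting 4→3: 131 = 131.

131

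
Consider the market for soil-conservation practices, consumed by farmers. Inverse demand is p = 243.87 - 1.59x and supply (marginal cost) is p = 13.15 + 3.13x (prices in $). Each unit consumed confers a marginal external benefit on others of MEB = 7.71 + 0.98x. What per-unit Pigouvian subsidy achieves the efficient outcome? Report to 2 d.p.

Social marginal benefit = demand + MEB = 251.58 - 0.61x.
Set SMB = MC: 251.58 - 0.61x = 13.15 + 3.13x → x* = 63.7513.
The Pigouvian subsidy equals MEB at x*: 7.71 + 0.98×63.7513 = 70.1863.

subsidy = $70.19 per unit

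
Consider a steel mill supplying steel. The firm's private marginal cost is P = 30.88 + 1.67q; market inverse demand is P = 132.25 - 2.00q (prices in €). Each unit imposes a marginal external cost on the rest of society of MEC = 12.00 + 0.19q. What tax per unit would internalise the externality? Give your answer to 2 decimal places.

tax = €16.40 per unit

Social marginal cost = private MC + MEC = 42.88 + 1.86q.
Set SMC = demand: 42.88 + 1.86q = 132.25 - 2.00q → q* = 23.1528.
The Pigouvian tax equals MEC at q*: 12.00 + 0.19×23.1528 = 16.3990.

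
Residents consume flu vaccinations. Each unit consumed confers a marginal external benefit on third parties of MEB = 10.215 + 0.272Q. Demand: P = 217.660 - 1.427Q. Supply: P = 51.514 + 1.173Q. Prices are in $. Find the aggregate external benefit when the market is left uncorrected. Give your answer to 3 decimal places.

Market equilibrium (private): 51.514 + 1.173Q = 217.660 - 1.427Q → Q_m = 63.9023.
Total external benefit = ∫₀^{Q_m} (10.215 + 0.272Q) dQ = 10.215×63.9023 + ½×0.272×63.9023² = 1208.1185.

$1208.119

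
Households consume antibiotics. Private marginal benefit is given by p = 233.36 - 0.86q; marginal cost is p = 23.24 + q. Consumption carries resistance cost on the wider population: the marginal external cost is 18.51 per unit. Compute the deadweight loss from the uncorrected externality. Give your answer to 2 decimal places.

DWL = 92.10

Market equilibrium (private): 23.24 + q = 233.36 - 0.86q → q_m = 112.9677.
Social marginal benefit = demand − MEC = 214.85 - 0.86q.
Set SMB = MC: 214.85 - 0.86q = 23.24 + q → q* = 103.0161.
Between q* and q_m the wedge MC − SMB runs linearly from 0 to MEC(q_m), so the loss is a triangle.
DWL = ½ × 9.9516 × 18.5100 = 92.1021.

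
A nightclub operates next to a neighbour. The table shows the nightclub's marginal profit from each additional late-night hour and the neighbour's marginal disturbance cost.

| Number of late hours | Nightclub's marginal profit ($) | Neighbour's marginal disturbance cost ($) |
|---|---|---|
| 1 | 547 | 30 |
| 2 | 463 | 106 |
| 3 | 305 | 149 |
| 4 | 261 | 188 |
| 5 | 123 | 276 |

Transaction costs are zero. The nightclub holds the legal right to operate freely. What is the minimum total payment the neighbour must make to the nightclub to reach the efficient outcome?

Left alone the nightclub would choose level 5 (marginal profit stays positive).
Efficient level: k* = 4 (marginal profit ≥ marginal disturbance cost through 4).
The neighbour must at least cover the nightclub's forgone profit from cutting 5→4: 123 = 123.

$123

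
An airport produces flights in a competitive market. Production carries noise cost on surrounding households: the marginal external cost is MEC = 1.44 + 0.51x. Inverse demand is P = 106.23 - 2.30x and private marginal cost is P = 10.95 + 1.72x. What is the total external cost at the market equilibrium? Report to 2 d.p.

177.38

Market equilibrium (private): 10.95 + 1.72x = 106.23 - 2.30x → x_m = 23.7015.
Total external cost = ∫₀^{x_m} (1.44 + 0.51x) dx = 1.44×23.7015 + ½×0.51×23.7015² = 177.3792.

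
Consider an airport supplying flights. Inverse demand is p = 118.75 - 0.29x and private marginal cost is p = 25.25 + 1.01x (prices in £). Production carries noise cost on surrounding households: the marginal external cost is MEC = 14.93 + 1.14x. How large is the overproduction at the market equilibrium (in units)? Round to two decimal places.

Market equilibrium (private): 25.25 + 1.01x = 118.75 - 0.29x → x_m = 71.9231.
Social marginal cost = private MC + MEC = 40.18 + 2.15x.
Set SMC = demand: 40.18 + 2.15x = 118.75 - 0.29x → x* = 32.2008.
Gap = |71.9231 − 32.2008| = 39.7223.

39.72 units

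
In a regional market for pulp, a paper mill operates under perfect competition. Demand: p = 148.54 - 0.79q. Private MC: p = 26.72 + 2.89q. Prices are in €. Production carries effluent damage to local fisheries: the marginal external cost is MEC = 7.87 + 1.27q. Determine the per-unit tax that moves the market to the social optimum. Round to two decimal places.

tax = €37.11 per unit

Social marginal cost = private MC + MEC = 34.59 + 4.16q.
Set SMC = demand: 34.59 + 4.16q = 148.54 - 0.79q → q* = 23.0202.
The Pigouvian tax equals MEC at q*: 7.87 + 1.27×23.0202 = 37.1057.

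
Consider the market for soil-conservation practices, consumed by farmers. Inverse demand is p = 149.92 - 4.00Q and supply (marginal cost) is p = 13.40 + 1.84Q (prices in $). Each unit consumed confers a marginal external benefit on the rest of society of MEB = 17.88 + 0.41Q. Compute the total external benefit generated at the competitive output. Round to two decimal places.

Market equilibrium (private): 13.40 + 1.84Q = 149.92 - 4.00Q → Q_m = 23.3767.
Total external benefit = ∫₀^{Q_m} (17.88 + 0.41Q) dQ = 17.88×23.3767 + ½×0.41×23.3767² = 530.0018.

$530.00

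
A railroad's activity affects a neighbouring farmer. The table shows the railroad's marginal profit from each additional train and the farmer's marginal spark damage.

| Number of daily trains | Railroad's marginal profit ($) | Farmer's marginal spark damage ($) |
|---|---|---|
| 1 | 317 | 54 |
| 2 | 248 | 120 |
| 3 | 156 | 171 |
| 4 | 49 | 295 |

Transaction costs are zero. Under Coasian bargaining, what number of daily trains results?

Bargaining reaches the level where marginal profit last exceeds marginal spark damage.
That holds through level 2 (248 ≥ 120) but not at 3 (156 < 171).

2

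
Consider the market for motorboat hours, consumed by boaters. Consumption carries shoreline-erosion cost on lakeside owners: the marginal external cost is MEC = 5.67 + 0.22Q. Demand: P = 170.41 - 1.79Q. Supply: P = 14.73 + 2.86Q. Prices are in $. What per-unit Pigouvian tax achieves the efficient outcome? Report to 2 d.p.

Social marginal benefit = demand − MEC = 164.74 - 2.01Q.
Set SMB = MC: 164.74 - 2.01Q = 14.73 + 2.86Q → Q* = 30.8029.
The Pigouvian tax equals MEC at Q*: 5.67 + 0.22×30.8029 = 12.4466.

tax = $12.45 per unit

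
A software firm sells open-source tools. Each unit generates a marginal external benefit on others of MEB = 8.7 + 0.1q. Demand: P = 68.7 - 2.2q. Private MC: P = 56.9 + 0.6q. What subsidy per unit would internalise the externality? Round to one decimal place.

Social marginal cost = private MC − MEB = 48.2 + 0.5q.
Set SMC = demand: 48.2 + 0.5q = 68.7 - 2.2q → q* = 7.5926.
The Pigouvian subsidy equals MEB at q*: 8.7 + 0.1×7.5926 = 9.4593.

subsidy = 9.5 per unit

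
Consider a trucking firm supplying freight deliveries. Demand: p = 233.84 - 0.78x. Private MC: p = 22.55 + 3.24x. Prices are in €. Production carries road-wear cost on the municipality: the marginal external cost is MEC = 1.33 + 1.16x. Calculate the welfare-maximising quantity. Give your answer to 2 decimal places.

Social marginal cost = private MC + MEC = 23.88 + 4.40x.
Set SMC = demand: 23.88 + 4.40x = 233.84 - 0.78x → x* = 40.5328.

x* = 40.53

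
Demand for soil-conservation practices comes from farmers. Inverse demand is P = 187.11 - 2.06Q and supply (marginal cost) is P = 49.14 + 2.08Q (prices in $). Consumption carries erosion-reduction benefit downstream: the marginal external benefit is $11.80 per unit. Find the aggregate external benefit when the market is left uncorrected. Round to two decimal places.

$393.25

Market equilibrium (private): 49.14 + 2.08Q = 187.11 - 2.06Q → Q_m = 33.3261.
Total external benefit = MEB × Q_m = 11.80 × 33.3261 = 393.2480.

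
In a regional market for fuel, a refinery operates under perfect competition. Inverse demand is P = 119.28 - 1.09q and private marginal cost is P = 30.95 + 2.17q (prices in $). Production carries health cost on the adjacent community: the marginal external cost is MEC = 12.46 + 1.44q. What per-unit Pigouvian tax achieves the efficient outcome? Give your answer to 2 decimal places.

Social marginal cost = private MC + MEC = 43.41 + 3.61q.
Set SMC = demand: 43.41 + 3.61q = 119.28 - 1.09q → q* = 16.1426.
The Pigouvian tax equals MEC at q*: 12.46 + 1.44×16.1426 = 35.7053.

tax = $35.71 per unit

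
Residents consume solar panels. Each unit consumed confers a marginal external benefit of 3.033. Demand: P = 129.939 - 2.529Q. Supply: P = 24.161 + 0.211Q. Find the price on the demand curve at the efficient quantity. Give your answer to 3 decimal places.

P = 29.507

Social marginal benefit = demand + MEB = 132.972 - 2.529Q.
Set SMB = MC: 132.972 - 2.529Q = 24.161 + 0.211Q → Q* = 39.7120.
Consumer price on the demand curve at Q*: 129.939 − 2.529×39.7120 = 29.5074.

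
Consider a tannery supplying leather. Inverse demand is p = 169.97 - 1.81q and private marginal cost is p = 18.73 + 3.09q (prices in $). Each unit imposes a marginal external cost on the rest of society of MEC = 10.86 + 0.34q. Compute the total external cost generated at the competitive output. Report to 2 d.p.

$497.15

Market equilibrium (private): 18.73 + 3.09q = 169.97 - 1.81q → q_m = 30.8653.
Total external cost = ∫₀^{q_m} (10.86 + 0.34q) dq = 10.86×30.8653 + ½×0.34×30.8653² = 497.1505.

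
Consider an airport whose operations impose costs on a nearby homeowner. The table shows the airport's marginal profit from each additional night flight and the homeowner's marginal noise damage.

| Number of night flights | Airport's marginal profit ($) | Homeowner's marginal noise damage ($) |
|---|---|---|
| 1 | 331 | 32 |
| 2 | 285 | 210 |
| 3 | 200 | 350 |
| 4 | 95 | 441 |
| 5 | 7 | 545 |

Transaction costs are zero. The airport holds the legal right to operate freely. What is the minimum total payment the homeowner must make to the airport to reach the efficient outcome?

Left alone the airport would choose level 5 (marginal profit stays positive).
Efficient level: k* = 2 (marginal profit ≥ marginal noise damage through 2).
The homeowner must at least cover the airport's forgone profit from cutting 5→2: 200 + 95 + 7 = 302.

$302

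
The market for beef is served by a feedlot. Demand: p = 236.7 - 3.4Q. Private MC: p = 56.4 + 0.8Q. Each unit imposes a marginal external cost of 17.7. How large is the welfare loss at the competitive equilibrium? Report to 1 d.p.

DWL = 37.3

Market equilibrium (private): 56.4 + 0.8Q = 236.7 - 3.4Q → Q_m = 42.9286.
Social marginal cost = private MC + MEC = 74.1 + 0.8Q.
Set SMC = demand: 74.1 + 0.8Q = 236.7 - 3.4Q → Q* = 38.7143.
The welfare-loss triangle has base |Q_m − Q*| and height MEC(Q_m) (the vertical gap between SMC and demand is zero at Q* and MEC at Q_m).
DWL = ½ × 4.2143 × 17.7000 = 37.2966.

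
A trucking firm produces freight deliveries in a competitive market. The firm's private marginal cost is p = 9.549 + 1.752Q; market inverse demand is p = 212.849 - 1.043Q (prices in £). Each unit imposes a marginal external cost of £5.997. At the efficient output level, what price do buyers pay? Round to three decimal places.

Social marginal cost = private MC + MEC = 15.546 + 1.752Q.
Set SMC = demand: 15.546 + 1.752Q = 212.849 - 1.043Q → Q* = 70.5914.
Consumer price on the demand curve at Q*: 212.849 − 1.043×70.5914 = 139.2222.

P = £139.222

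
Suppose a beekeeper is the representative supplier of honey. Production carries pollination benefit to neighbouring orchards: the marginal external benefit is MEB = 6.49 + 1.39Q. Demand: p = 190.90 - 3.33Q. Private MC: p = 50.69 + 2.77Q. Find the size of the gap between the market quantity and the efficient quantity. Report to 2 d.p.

Market equilibrium (private): 50.69 + 2.77Q = 190.90 - 3.33Q → Q_m = 22.9852.
Social marginal cost = private MC − MEB = 44.20 + 1.38Q.
Set SMC = demand: 44.20 + 1.38Q = 190.90 - 3.33Q → Q* = 31.1465.
Gap = |22.9852 − 31.1465| = 8.1613.

8.16 units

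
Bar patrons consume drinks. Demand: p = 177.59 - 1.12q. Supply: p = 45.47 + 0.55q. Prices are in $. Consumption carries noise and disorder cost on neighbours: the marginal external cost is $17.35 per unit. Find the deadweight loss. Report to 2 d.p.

Market equilibrium (private): 45.47 + 0.55q = 177.59 - 1.12q → q_m = 79.1138.
Social marginal benefit = demand − MEC = 160.24 - 1.12q.
Set SMB = MC: 160.24 - 1.12q = 45.47 + 0.55q → q* = 68.7246.
The loss is the area between SMB and MC from q* to q_m; with linear curves that's a triangle of height MEC(q_m).
DWL = ½ × 10.3892 × 17.3500 = 90.1263.

DWL = $90.13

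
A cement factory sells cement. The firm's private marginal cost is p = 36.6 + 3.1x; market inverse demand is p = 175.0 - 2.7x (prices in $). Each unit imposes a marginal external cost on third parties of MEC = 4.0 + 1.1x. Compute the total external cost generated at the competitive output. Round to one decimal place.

$408.6

Market equilibrium (private): 36.6 + 3.1x = 175.0 - 2.7x → x_m = 23.8621.
Total external cost = ∫₀^{x_m} (4.0 + 1.1x) dx = 4.0×23.8621 + ½×1.1×23.8621² = 408.6183.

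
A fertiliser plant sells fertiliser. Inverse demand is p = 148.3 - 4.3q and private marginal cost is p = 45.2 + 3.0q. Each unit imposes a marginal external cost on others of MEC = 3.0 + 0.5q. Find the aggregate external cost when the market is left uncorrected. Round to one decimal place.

Market equilibrium (private): 45.2 + 3.0q = 148.3 - 4.3q → q_m = 14.1233.
Total external cost = ∫₀^{q_m} (3.0 + 0.5q) dq = 3.0×14.1233 + ½×0.5×14.1233² = 92.2368.

92.2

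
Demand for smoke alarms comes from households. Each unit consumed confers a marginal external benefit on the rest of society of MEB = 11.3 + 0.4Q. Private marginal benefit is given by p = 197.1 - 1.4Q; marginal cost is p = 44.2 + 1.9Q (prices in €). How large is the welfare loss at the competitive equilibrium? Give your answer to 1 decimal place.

Market equilibrium (private): 44.2 + 1.9Q = 197.1 - 1.4Q → Q_m = 46.3333.
Social marginal benefit = demand + MEB = 208.4 - Q.
Set SMB = MC: 208.4 - Q = 44.2 + 1.9Q → Q* = 56.6207.
The loss is the area between SMB and MC from Q* to Q_m; with linear curves that's a triangle of height MEB(Q_m).
DWL = ½ × 10.2874 × 29.8333 = 153.4535.

DWL = €153.5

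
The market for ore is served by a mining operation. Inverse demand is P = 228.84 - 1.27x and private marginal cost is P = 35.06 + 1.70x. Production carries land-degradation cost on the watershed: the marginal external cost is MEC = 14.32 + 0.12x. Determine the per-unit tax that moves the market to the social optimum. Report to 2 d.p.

Social marginal cost = private MC + MEC = 49.38 + 1.82x.
Set SMC = demand: 49.38 + 1.82x = 228.84 - 1.27x → x* = 58.0777.
The Pigouvian tax equals MEC at x*: 14.32 + 0.12×58.0777 = 21.2893.

tax = 21.29 per unit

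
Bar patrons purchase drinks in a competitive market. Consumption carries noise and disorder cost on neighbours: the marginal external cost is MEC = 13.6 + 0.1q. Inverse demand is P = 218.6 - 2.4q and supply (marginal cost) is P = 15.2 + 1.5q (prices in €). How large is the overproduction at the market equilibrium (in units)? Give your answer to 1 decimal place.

Market equilibrium (private): 15.2 + 1.5q = 218.6 - 2.4q → q_m = 52.1538.
Social marginal benefit = demand − MEC = 205.0 - 2.5q.
Set SMB = MC: 205.0 - 2.5q = 15.2 + 1.5q → q* = 47.4500.
Gap = |52.1538 − 47.4500| = 4.7038.

4.7 units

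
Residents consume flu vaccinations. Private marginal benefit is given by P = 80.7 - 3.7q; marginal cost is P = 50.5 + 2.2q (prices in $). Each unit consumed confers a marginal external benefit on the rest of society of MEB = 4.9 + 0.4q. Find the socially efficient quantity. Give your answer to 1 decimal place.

Social marginal benefit = demand + MEB = 85.6 - 3.3q.
Set SMB = MC: 85.6 - 3.3q = 50.5 + 2.2q → q* = 6.3818.

q* = 6.4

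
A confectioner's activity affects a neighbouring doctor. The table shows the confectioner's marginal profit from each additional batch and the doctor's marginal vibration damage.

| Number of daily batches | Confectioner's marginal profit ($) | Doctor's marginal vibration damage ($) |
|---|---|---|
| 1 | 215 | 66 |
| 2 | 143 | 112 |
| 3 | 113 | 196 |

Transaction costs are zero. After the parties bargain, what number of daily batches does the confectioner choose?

Bargaining reaches the level where marginal profit last exceeds marginal vibration damage.
That holds through level 2 (143 ≥ 112) but not at 3 (113 < 196).

2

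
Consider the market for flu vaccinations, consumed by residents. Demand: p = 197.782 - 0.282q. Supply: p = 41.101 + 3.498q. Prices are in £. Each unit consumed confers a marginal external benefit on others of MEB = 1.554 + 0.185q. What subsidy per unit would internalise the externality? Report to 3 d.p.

subsidy = £9.697 per unit

Social marginal benefit = demand + MEB = 199.336 - 0.097q.
Set SMB = MC: 199.336 - 0.097q = 41.101 + 3.498q → q* = 44.0153.
The Pigouvian subsidy equals MEB at q*: 1.554 + 0.185×44.0153 = 9.6968.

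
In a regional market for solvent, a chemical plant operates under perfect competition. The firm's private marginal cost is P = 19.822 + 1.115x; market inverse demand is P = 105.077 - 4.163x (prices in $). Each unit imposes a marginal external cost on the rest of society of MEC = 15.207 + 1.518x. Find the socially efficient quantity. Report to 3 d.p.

Social marginal cost = private MC + MEC = 35.029 + 2.633x.
Set SMC = demand: 35.029 + 2.633x = 105.077 - 4.163x → x* = 10.3072.

x* = 10.307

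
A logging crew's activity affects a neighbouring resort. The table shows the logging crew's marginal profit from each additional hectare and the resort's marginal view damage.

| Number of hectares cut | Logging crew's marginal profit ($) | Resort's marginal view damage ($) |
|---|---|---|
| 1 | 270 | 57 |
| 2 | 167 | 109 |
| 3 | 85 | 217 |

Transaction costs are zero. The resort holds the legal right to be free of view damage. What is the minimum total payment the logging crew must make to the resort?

Efficient level: marginal profit ≥ marginal view damage through level 2, so k* = 2.
With the resort holding the right, the logging crew must at least compensate total damage at k*: 57 + 109 = 166.

$166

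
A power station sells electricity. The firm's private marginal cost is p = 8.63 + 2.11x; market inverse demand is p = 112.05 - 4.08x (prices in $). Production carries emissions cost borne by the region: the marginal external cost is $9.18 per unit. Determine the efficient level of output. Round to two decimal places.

x* = 15.22

Social marginal cost = private MC + MEC = 17.81 + 2.11x.
Set SMC = demand: 17.81 + 2.11x = 112.05 - 4.08x → x* = 15.2246.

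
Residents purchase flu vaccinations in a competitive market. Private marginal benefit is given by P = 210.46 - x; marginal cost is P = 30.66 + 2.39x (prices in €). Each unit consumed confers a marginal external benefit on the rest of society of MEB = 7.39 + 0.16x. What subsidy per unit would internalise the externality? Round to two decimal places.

subsidy = €16.66 per unit

Social marginal benefit = demand + MEB = 217.85 - 0.84x.
Set SMB = MC: 217.85 - 0.84x = 30.66 + 2.39x → x* = 57.9536.
The Pigouvian subsidy equals MEB at x*: 7.39 + 0.16×57.9536 = 16.6626.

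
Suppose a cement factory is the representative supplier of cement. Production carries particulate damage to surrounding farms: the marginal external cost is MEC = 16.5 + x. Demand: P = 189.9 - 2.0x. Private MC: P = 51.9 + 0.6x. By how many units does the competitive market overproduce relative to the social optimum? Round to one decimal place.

Market equilibrium (private): 51.9 + 0.6x = 189.9 - 2.0x → x_m = 53.0769.
Social marginal cost = private MC + MEC = 68.4 + 1.6x.
Set SMC = demand: 68.4 + 1.6x = 189.9 - 2.0x → x* = 33.7500.
Gap = |53.0769 − 33.7500| = 19.3269.

19.3 units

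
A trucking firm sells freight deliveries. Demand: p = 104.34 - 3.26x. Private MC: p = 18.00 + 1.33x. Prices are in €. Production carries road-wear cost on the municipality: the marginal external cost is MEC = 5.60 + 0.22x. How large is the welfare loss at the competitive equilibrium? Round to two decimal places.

DWL = €9.86

Market equilibrium (private): 18.00 + 1.33x = 104.34 - 3.26x → x_m = 18.8105.
Social marginal cost = private MC + MEC = 23.60 + 1.55x.
Set SMC = demand: 23.60 + 1.55x = 104.34 - 3.26x → x* = 16.7859.
The welfare-loss triangle has base |x_m − x*| and height MEC(x_m) (the vertical gap between SMC and demand is zero at x* and MEC at x_m).
DWL = ½ × 2.0246 × 9.7383 = 9.8581.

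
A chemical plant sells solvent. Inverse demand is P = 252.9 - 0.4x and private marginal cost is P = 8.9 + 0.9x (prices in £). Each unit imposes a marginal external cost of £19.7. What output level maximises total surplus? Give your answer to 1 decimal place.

Social marginal cost = private MC + MEC = 28.6 + 0.9x.
Set SMC = demand: 28.6 + 0.9x = 252.9 - 0.4x → x* = 172.5385.

x* = 172.5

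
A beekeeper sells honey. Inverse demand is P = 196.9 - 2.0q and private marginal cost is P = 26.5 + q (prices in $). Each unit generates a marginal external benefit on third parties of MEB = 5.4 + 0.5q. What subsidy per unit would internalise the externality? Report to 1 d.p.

Social marginal cost = private MC − MEB = 21.1 + 0.5q.
Set SMC = demand: 21.1 + 0.5q = 196.9 - 2.0q → q* = 70.3200.
The Pigouvian subsidy equals MEB at q*: 5.4 + 0.5×70.3200 = 40.5600.

subsidy = $40.6 per unit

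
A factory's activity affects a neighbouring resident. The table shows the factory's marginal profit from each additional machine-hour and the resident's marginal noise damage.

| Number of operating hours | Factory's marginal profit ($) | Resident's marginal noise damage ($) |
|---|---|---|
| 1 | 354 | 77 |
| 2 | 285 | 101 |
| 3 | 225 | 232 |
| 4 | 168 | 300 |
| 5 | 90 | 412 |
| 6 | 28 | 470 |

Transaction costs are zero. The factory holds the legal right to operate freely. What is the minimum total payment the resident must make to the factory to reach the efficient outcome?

$511

Left alone the factory would choose level 6 (marginal profit stays positive).
Efficient level: k* = 2 (marginal profit ≥ marginal noise damage through 2).
The resident must at least cover the factory's forgone profit from cutting 6→2: 225 + 168 + 90 + 28 = 511.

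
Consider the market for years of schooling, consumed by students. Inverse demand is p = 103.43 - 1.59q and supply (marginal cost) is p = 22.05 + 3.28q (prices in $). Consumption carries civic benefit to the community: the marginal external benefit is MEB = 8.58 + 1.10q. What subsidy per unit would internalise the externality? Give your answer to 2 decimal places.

Social marginal benefit = demand + MEB = 112.01 - 0.49q.
Set SMB = MC: 112.01 - 0.49q = 22.05 + 3.28q → q* = 23.8621.
The Pigouvian subsidy equals MEB at q*: 8.58 + 1.10×23.8621 = 34.8283.

subsidy = $34.83 per unit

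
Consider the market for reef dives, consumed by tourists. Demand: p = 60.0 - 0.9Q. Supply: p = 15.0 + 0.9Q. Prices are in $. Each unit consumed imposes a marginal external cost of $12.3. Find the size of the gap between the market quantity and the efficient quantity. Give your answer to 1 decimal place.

Market equilibrium (private): 15.0 + 0.9Q = 60.0 - 0.9Q → Q_m = 25.0000.
Social marginal benefit = demand − MEC = 47.7 - 0.9Q.
Set SMB = MC: 47.7 - 0.9Q = 15.0 + 0.9Q → Q* = 18.1667.
Gap = |25.0000 − 18.1667| = 6.8333.

6.8 units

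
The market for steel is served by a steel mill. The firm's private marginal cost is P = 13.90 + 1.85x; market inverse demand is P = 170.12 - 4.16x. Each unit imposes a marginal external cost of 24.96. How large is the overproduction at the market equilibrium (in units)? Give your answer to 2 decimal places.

Market equilibrium (private): 13.90 + 1.85x = 170.12 - 4.16x → x_m = 25.9933.
Social marginal cost = private MC + MEC = 38.86 + 1.85x.
Set SMC = demand: 38.86 + 1.85x = 170.12 - 4.16x → x* = 21.8403.
Gap = |25.9933 − 21.8403| = 4.1530.

4.15 units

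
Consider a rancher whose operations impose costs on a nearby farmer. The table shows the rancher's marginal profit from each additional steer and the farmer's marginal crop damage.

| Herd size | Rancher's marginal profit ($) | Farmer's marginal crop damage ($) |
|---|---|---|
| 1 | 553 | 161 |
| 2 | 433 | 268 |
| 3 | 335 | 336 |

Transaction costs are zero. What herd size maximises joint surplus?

Bargaining reaches the level where marginal profit last exceeds marginal crop damage.
That holds through level 2 (433 ≥ 268) but not at 3 (335 < 336).

2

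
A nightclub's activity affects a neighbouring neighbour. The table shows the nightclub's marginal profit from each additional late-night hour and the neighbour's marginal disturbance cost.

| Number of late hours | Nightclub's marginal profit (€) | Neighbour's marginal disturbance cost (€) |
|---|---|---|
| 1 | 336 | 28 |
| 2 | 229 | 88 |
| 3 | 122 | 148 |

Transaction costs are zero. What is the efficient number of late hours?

2

Bargaining reaches the level where marginal profit last exceeds marginal disturbance cost.
That holds through level 2 (229 ≥ 88) but not at 3 (122 < 148).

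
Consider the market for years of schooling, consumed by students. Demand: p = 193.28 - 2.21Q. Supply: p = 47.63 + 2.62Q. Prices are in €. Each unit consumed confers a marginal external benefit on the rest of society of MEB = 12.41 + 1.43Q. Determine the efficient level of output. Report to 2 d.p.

Q* = 46.49

Social marginal benefit = demand + MEB = 205.69 - 0.78Q.
Set SMB = MC: 205.69 - 0.78Q = 47.63 + 2.62Q → Q* = 46.4882.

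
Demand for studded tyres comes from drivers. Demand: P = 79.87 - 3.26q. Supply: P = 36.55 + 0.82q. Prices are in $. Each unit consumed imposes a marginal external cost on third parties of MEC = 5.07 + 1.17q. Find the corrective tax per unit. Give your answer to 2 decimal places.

tax = $13.59 per unit

Social marginal benefit = demand − MEC = 74.80 - 4.43q.
Set SMB = MC: 74.80 - 4.43q = 36.55 + 0.82q → q* = 7.2857.
The Pigouvian tax equals MEC at q*: 5.07 + 1.17×7.2857 = 13.5943.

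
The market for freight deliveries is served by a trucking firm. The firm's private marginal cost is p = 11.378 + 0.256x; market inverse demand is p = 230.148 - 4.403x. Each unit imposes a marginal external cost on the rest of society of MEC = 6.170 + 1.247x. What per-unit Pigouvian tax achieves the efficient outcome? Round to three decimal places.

tax = 51.059 per unit

Social marginal cost = private MC + MEC = 17.548 + 1.503x.
Set SMC = demand: 17.548 + 1.503x = 230.148 - 4.403x → x* = 35.9973.
The Pigouvian tax equals MEC at x*: 6.170 + 1.247×35.9973 = 51.0586.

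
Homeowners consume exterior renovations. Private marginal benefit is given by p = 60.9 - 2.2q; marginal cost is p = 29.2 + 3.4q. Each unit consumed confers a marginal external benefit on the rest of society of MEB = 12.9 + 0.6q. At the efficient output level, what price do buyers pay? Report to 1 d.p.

Social marginal benefit = demand + MEB = 73.8 - 1.6q.
Set SMB = MC: 73.8 - 1.6q = 29.2 + 3.4q → q* = 8.9200.
Consumer price on the demand curve at q*: 60.9 − 2.2×8.9200 = 41.2760.

P = 41.3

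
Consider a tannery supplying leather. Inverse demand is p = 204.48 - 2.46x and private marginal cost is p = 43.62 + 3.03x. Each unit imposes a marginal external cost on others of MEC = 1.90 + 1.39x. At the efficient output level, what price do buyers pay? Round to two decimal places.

P = 147.64

Social marginal cost = private MC + MEC = 45.52 + 4.42x.
Set SMC = demand: 45.52 + 4.42x = 204.48 - 2.46x → x* = 23.1047.
Consumer price on the demand curve at x*: 204.48 − 2.46×23.1047 = 147.6424.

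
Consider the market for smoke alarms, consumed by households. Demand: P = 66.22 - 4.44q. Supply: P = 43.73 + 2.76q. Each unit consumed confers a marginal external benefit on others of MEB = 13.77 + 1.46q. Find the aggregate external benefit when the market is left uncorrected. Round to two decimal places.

Market equilibrium (private): 43.73 + 2.76q = 66.22 - 4.44q → q_m = 3.1236.
Total external benefit = ∫₀^{q_m} (13.77 + 1.46q) dq = 13.77×3.1236 + ½×1.46×3.1236² = 50.1345.

50.13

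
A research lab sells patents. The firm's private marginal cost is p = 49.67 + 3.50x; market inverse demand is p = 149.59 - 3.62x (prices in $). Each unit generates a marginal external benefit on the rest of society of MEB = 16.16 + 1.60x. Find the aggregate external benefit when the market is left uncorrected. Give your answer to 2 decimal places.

$384.34

Market equilibrium (private): 49.67 + 3.50x = 149.59 - 3.62x → x_m = 14.0337.
Total external benefit = ∫₀^{x_m} (16.16 + 1.60x) dx = 16.16×14.0337 + ½×1.60×14.0337² = 384.3404.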